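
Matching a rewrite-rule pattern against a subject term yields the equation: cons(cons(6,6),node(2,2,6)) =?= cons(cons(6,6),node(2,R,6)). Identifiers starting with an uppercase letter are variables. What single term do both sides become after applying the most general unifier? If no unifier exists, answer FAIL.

Decompose cons/2: cons(6,6) =?= cons(6,6),  node(2,2,6) =?= node(2,R,6).
Delete trivial equation cons(6,6) =?= cons(6,6).
Decompose node/3: 2 =?= 2,  2 =?= R,  6 =?= 6.
Delete trivial equation 2 =?= 2.
Bind R := 2; no other remaining equation mentions R.
Delete trivial equation 6 =?= 6.
Applying the MGU to either side gives cons(cons(6,6),node(2,2,6)).

cons(cons(6,6),node(2,2,6))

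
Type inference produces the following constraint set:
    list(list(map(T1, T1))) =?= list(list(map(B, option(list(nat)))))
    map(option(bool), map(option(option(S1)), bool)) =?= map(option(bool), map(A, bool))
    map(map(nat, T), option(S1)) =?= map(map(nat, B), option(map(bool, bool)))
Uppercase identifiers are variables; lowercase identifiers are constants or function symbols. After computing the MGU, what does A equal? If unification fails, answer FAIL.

Decompose list/1: list(map(T1, T1)) =?= list(map(B, option(list(nat)))).
Decompose list/1: map(T1, T1) =?= map(B, option(list(nat))).
Decompose map/2: T1 =?= B,  T1 =?= option(list(nat)).
Bind T1 := B; substituting into the one remaining equation that mentions T1 gives: B =?= option(list(nat)).
Bind B := option(list(nat)); substituting into the one remaining equation that mentions B gives: map(map(nat, T), option(S1)) =?= map(map(nat, option(list(nat))), option(map(bool, bool))). Substituting into the earlier binding gives T1 := option(list(nat)).
Decompose map/2: option(bool) =?= option(bool),  map(option(option(S1)), bool) =?= map(A, bool).
Delete trivial equation option(bool) =?= option(bool).
Decompose map/2: option(option(S1)) =?= A,  bool =?= bool.
Bind A := option(option(S1)); no other remaining equation mentions A.
Delete trivial equation bool =?= bool.
Decompose map/2: map(nat, T) =?= map(nat, option(list(nat))),  option(S1) =?= option(map(bool, bool)).
Decompose map/2: nat =?= nat,  T =?= option(list(nat)).
Delete trivial equation nat =?= nat.
Bind T := option(list(nat)); no other remaining equation mentions T.
Decompose option/1: S1 =?= map(bool, bool).
Bind S1 := map(bool, bool). Substituting into the earlier binding gives A := option(option(map(bool, bool))).
MGU = { T1 -> option(list(nat)), B -> option(list(nat)), A -> option(option(map(bool, bool))), T -> option(list(nat)), S1 -> map(bool, bool) }, so A -> option(option(map(bool, bool))).

option(option(map(bool, bool)))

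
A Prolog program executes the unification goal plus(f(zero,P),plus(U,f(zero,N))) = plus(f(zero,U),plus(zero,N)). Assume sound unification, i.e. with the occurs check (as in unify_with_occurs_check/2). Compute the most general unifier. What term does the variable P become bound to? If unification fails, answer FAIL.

FAIL

Decompose plus/2: f(zero,P) = f(zero,U),  plus(U,f(zero,N)) = plus(zero,N).
Decompose f/2: zero = zero,  P = U.
Delete trivial equation zero = zero.
Bind P := U; no other remaining equation mentions P.
Decompose plus/2: U = zero,  f(zero,N) = N.
Bind U := zero; no other remaining equation mentions U. Substituting into the earlier binding gives P := zero.
Occurs check fails: N occurs in f(zero,N); the equation N = f(zero,N) has no finite solution.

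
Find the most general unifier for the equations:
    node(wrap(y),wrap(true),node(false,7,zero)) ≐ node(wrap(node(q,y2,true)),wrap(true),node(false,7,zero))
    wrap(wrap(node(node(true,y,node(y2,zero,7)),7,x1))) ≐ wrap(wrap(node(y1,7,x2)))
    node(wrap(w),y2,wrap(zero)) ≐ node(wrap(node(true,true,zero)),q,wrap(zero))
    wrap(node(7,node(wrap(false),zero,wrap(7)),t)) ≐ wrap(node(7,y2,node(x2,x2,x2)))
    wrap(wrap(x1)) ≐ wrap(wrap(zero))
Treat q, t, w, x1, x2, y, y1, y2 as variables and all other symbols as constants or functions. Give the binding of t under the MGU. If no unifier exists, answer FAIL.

Decompose node/3: wrap(y) ≐ wrap(node(q,y2,true)),  wrap(true) ≐ wrap(true),  node(false,7,zero) ≐ node(false,7,zero).
Decompose wrap/1: y ≐ node(q,y2,true).
Bind y := node(q,y2,true); substituting into the one remaining equation that mentions y gives: wrap(wrap(node(node(true,node(q,y2,true),node(y2,zero,7)),7,x1))) ≐ wrap(wrap(node(y1,7,x2))).
Delete trivial equation wrap(true) ≐ wrap(true).
Delete trivial equation node(false,7,zero) ≐ node(false,7,zero).
Decompose wrap/1: wrap(node(node(true,node(q,y2,true),node(y2,zero,7)),7,x1)) ≐ wrap(node(y1,7,x2)).
Decompose wrap/1: node(node(true,node(q,y2,true),node(y2,zero,7)),7,x1) ≐ node(y1,7,x2).
Decompose node/3: node(true,node(q,y2,true),node(y2,zero,7)) ≐ y1,  7 ≐ 7,  x1 ≐ x2.
Bind y1 := node(true,node(q,y2,true),node(y2,zero,7)); no other remaining equation mentions y1.
Delete trivial equation 7 ≐ 7.
Bind x1 := x2; substituting into the one remaining equation that mentions x1 gives: wrap(wrap(x2)) ≐ wrap(wrap(zero)).
Decompose node/3: wrap(w) ≐ wrap(node(true,true,zero)),  y2 ≐ q,  wrap(zero) ≐ wrap(zero).
Decompose wrap/1: w ≐ node(true,true,zero).
Bind w := node(true,true,zero); no other remaining equation mentions w.
Bind y2 := q; substituting into the one remaining equation that mentions y2 gives: wrap(node(7,node(wrap(false),zero,wrap(7)),t)) ≐ wrap(node(7,q,node(x2,x2,x2))). Substituting into the earlier bindings gives y := node(q,q,true), y1 := node(true,node(q,q,true),node(q,zero,7)).
Delete trivial equation wrap(zero) ≐ wrap(zero).
Decompose wrap/1: node(7,node(wrap(false),zero,wrap(7)),t) ≐ node(7,q,node(x2,x2,x2)).
Decompose node/3: 7 ≐ 7,  node(wrap(false),zero,wrap(7)) ≐ q,  t ≐ node(x2,x2,x2).
Delete trivial equation 7 ≐ 7.
Bind q := node(wrap(false),zero,wrap(7)); no other remaining equation mentions q. Substituting into the earlier bindings gives y := node(node(wrap(false),zero,wrap(7)),node(wrap(false),zero,wrap(7)),true), y1 := node(true,node(node(wrap(false),zero,wrap(7)),node(wrap(false),zero,wrap(7)),true),node(node(wrap(false),zero,wrap(7)),zero,7)), y2 := node(wrap(false),zero,wrap(7)).
Bind t := node(x2,x2,x2); no other remaining equation mentions t.
Decompose wrap/1: wrap(x2) ≐ wrap(zero).
Decompose wrap/1: x2 ≐ zero.
Bind x2 := zero. Substituting into the earlier bindings gives x1 := zero, t := node(zero,zero,zero).
MGU = { y -> node(node(wrap(false),zero,wrap(7)),node(wrap(false),zero,wrap(7)),true), y1 -> node(true,node(node(wrap(false),zero,wrap(7)),node(wrap(false),zero,wrap(7)),true),node(node(wrap(false),zero,wrap(7)),zero,7)), x1 -> zero, w -> node(true,true,zero), y2 -> node(wrap(false),zero,wrap(7)), q -> node(wrap(false),zero,wrap(7)), t -> node(zero,zero,zero), x2 -> zero }, so t -> node(zero,zero,zero).

node(zero,zero,zero)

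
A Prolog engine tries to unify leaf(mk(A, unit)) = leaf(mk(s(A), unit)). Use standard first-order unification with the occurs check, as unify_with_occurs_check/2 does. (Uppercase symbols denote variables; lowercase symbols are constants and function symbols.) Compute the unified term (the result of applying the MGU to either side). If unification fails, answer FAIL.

Decompose leaf/1: mk(A, unit) = mk(s(A), unit).
Decompose mk/2: A = s(A),  unit = unit.
Occurs check fails: A occurs in s(A); the equation A = s(A) has no finite solution.

FAIL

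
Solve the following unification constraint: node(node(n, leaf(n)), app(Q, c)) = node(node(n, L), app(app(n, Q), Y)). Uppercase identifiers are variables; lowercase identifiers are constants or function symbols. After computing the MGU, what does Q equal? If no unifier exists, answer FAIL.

Decompose node/2: node(n, leaf(n)) = node(n, L),  app(Q, c) = app(app(n, Q), Y).
Decompose node/2: n = n,  leaf(n) = L.
Delete trivial equation n = n.
Bind L := leaf(n); no other remaining equation mentions L.
Decompose app/2: Q = app(n, Q),  c = Y.
Occurs check fails: Q occurs in app(n, Q); the equation Q = app(n, Q) has no finite solution.

FAIL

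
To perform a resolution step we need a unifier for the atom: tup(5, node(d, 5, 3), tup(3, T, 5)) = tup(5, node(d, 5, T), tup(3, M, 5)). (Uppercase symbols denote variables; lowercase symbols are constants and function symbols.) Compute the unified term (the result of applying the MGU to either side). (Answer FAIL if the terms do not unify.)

tup(5, node(d, 5, 3), tup(3, 3, 5))

Decompose tup/3: 5 = 5,  node(d, 5, 3) = node(d, 5, T),  tup(3, T, 5) = tup(3, M, 5).
Delete trivial equation 5 = 5.
Decompose node/3: d = d,  5 = 5,  3 = T.
Delete trivial equation d = d.
Delete trivial equation 5 = 5.
Bind T := 3; substituting into the remaining equation gives: tup(3, 3, 5) = tup(3, M, 5).
Decompose tup/3: 3 = 3,  3 = M,  5 = 5.
Delete trivial equation 3 = 3.
Bind M := 3; no other remaining equation mentions M.
Delete trivial equation 5 = 5.
Applying the MGU to either side gives tup(5, node(d, 5, 3), tup(3, 3, 5)).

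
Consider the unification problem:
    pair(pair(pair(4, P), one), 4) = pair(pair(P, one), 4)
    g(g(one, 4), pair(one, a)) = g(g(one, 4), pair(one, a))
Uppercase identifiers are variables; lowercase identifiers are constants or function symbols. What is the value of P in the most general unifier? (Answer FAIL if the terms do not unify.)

FAIL

Decompose pair/2: pair(pair(4, P), one) = pair(P, one),  4 = 4.
Decompose pair/2: pair(4, P) = P,  one = one.
Occurs check fails: P occurs in pair(4, P); the equation P = pair(4, P) has no finite solution.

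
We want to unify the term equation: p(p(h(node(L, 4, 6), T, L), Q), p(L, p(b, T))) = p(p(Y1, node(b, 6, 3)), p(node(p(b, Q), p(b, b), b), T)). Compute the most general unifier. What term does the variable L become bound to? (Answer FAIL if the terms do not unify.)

Decompose p/2: p(h(node(L, 4, 6), T, L), Q) = p(Y1, node(b, 6, 3)),  p(L, p(b, T)) = p(node(p(b, Q), p(b, b), b), T).
Decompose p/2: h(node(L, 4, 6), T, L) = Y1,  Q = node(b, 6, 3).
Bind Y1 := h(node(L, 4, 6), T, L); no other remaining equation mentions Y1.
Bind Q := node(b, 6, 3); substituting into the remaining equation gives: p(L, p(b, T)) = p(node(p(b, node(b, 6, 3)), p(b, b), b), T).
Decompose p/2: L = node(p(b, node(b, 6, 3)), p(b, b), b),  p(b, T) = T.
Bind L := node(p(b, node(b, 6, 3)), p(b, b), b); no other remaining equation mentions L. Substituting into the earlier binding gives Y1 := h(node(node(p(b, node(b, 6, 3)), p(b, b), b), 4, 6), T, node(p(b, node(b, 6, 3)), p(b, b), b)).
Occurs check fails: T occurs in p(b, T); the equation T = p(b, T) has no finite solution.

FAIL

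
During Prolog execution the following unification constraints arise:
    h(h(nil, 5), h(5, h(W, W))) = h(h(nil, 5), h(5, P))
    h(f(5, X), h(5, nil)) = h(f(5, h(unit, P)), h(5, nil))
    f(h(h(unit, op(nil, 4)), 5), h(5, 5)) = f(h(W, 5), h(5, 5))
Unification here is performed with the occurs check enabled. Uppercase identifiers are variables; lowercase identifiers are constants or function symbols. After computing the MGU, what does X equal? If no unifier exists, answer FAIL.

Decompose h/2: h(nil, 5) = h(nil, 5),  h(5, h(W, W)) = h(5, P).
Delete trivial equation h(nil, 5) = h(nil, 5).
Decompose h/2: 5 = 5,  h(W, W) = P.
Delete trivial equation 5 = 5.
Bind P := h(W, W); substituting into the one remaining equation that mentions P gives: h(f(5, X), h(5, nil)) = h(f(5, h(unit, h(W, W))), h(5, nil)).
Decompose h/2: f(5, X) = f(5, h(unit, h(W, W))),  h(5, nil) = h(5, nil).
Decompose f/2: 5 = 5,  X = h(unit, h(W, W)).
Delete trivial equation 5 = 5.
Bind X := h(unit, h(W, W)); no other remaining equation mentions X.
Delete trivial equation h(5, nil) = h(5, nil).
Decompose f/2: h(h(unit, op(nil, 4)), 5) = h(W, 5),  h(5, 5) = h(5, 5).
Decompose h/2: h(unit, op(nil, 4)) = W,  5 = 5.
Bind W := h(unit, op(nil, 4)); no other remaining equation mentions W. Substituting into the earlier bindings gives P := h(h(unit, op(nil, 4)), h(unit, op(nil, 4))), X := h(unit, h(h(unit, op(nil, 4)), h(unit, op(nil, 4)))).
Delete trivial equation 5 = 5.
Delete trivial equation h(5, 5) = h(5, 5).
MGU = { P -> h(h(unit, op(nil, 4)), h(unit, op(nil, 4))), X -> h(unit, h(h(unit, op(nil, 4)), h(unit, op(nil, 4)))), W -> h(unit, op(nil, 4)) }, so X -> h(unit, h(h(unit, op(nil, 4)), h(unit, op(nil, 4)))).

h(unit, h(h(unit, op(nil, 4)), h(unit, op(nil, 4))))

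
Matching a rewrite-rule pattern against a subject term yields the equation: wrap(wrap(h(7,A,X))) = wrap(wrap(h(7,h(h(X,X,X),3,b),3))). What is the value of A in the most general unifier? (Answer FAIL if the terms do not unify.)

Decompose wrap/1: wrap(h(7,A,X)) = wrap(h(7,h(h(X,X,X),3,b),3)).
Decompose wrap/1: h(7,A,X) = h(7,h(h(X,X,X),3,b),3).
Decompose h/3: 7 = 7,  A = h(h(X,X,X),3,b),  X = 3.
Delete trivial equation 7 = 7.
Bind A := h(h(X,X,X),3,b); no other remaining equation mentions A.
Bind X := 3. Substituting into the earlier binding gives A := h(h(3,3,3),3,b).
MGU = { A := h(h(3,3,3),3,b), X := 3 }, so A := h(h(3,3,3),3,b).

h(h(3,3,3),3,b)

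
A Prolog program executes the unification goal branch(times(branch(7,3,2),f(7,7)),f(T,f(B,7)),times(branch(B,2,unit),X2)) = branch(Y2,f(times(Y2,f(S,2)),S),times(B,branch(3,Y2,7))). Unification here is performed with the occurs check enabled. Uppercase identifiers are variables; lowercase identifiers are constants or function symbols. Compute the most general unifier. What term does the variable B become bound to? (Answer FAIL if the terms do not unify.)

Decompose branch/3: times(branch(7,3,2),f(7,7)) = Y2,  f(T,f(B,7)) = f(times(Y2,f(S,2)),S),  times(branch(B,2,unit),X2) = times(B,branch(3,Y2,7)).
Bind Y2 := times(branch(7,3,2),f(7,7)); substituting into the remaining equations gives: f(T,f(B,7)) = f(times(times(branch(7,3,2),f(7,7)),f(S,2)),S),  times(branch(B,2,unit),X2) = times(B,branch(3,times(branch(7,3,2),f(7,7)),7)).
Decompose f/2: T = times(times(branch(7,3,2),f(7,7)),f(S,2)),  f(B,7) = S.
Bind T := times(times(branch(7,3,2),f(7,7)),f(S,2)); no other remaining equation mentions T.
Bind S := f(B,7); no other remaining equation mentions S. Substituting into the earlier binding gives T := times(times(branch(7,3,2),f(7,7)),f(f(B,7),2)).
Decompose times/2: branch(B,2,unit) = B,  X2 = branch(3,times(branch(7,3,2),f(7,7)),7).
Occurs check fails: B occurs in branch(B,2,unit); the equation B = branch(B,2,unit) has no finite solution.

FAIL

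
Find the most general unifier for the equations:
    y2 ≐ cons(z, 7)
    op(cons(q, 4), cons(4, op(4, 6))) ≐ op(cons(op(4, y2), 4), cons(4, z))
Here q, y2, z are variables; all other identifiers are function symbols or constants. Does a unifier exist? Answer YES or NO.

Bind y2 := cons(z, 7); substituting into the remaining equation gives: op(cons(q, 4), cons(4, op(4, 6))) ≐ op(cons(op(4, cons(z, 7)), 4), cons(4, z)).
Decompose op/2: cons(q, 4) ≐ cons(op(4, cons(z, 7)), 4),  cons(4, op(4, 6)) ≐ cons(4, z).
Decompose cons/2: q ≐ op(4, cons(z, 7)),  4 ≐ 4.
Bind q := op(4, cons(z, 7)); no other remaining equation mentions q.
Delete trivial equation 4 ≐ 4.
Decompose cons/2: 4 ≐ 4,  op(4, 6) ≐ z.
Delete trivial equation 4 ≐ 4.
Bind z := op(4, 6). Substituting into the earlier bindings gives y2 := cons(op(4, 6), 7), q := op(4, cons(op(4, 6), 7)).
No equations remain and no clash or occurs-check failure arose, so a unifier exists.

YES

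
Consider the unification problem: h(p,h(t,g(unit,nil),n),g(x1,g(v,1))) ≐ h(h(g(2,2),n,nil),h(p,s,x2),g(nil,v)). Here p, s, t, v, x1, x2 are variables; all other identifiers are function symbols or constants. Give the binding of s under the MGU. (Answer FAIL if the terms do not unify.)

Decompose h/3: p ≐ h(g(2,2),n,nil),  h(t,g(unit,nil),n) ≐ h(p,s,x2),  g(x1,g(v,1)) ≐ g(nil,v).
Bind p := h(g(2,2),n,nil); substituting into the one remaining equation that mentions p gives: h(t,g(unit,nil),n) ≐ h(h(g(2,2),n,nil),s,x2).
Decompose h/3: t ≐ h(g(2,2),n,nil),  g(unit,nil) ≐ s,  n ≐ x2.
Bind t := h(g(2,2),n,nil); no other remaining equation mentions t.
Bind s := g(unit,nil); no other remaining equation mentions s.
Bind x2 := n; no other remaining equation mentions x2.
Decompose g/2: x1 ≐ nil,  g(v,1) ≐ v.
Bind x1 := nil; no other remaining equation mentions x1.
Occurs check fails: v occurs in g(v,1); the equation v ≐ g(v,1) has no finite solution.

FAIL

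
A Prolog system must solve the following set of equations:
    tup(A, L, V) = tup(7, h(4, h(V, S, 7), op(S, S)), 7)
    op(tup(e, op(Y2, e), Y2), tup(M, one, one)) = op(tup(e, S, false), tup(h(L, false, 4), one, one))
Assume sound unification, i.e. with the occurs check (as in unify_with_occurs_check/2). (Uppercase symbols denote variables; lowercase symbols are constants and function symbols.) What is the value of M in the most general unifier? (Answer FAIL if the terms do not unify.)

h(h(4, h(7, op(false, e), 7), op(op(false, e), op(false, e))), false, 4)

Decompose tup/3: A = 7,  L = h(4, h(V, S, 7), op(S, S)),  V = 7.
Bind A := 7; no other remaining equation mentions A.
Bind L := h(4, h(V, S, 7), op(S, S)); substituting into the one remaining equation that mentions L gives: op(tup(e, op(Y2, e), Y2), tup(M, one, one)) = op(tup(e, S, false), tup(h(h(4, h(V, S, 7), op(S, S)), false, 4), one, one)).
Bind V := 7; substituting into the remaining equation gives: op(tup(e, op(Y2, e), Y2), tup(M, one, one)) = op(tup(e, S, false), tup(h(h(4, h(7, S, 7), op(S, S)), false, 4), one, one)). Substituting into the earlier binding gives L := h(4, h(7, S, 7), op(S, S)).
Decompose op/2: tup(e, op(Y2, e), Y2) = tup(e, S, false),  tup(M, one, one) = tup(h(h(4, h(7, S, 7), op(S, S)), false, 4), one, one).
Decompose tup/3: e = e,  op(Y2, e) = S,  Y2 = false.
Delete trivial equation e = e.
Bind S := op(Y2, e); substituting into the one remaining equation that mentions S gives: tup(M, one, one) = tup(h(h(4, h(7, op(Y2, e), 7), op(op(Y2, e), op(Y2, e))), false, 4), one, one). Substituting into the earlier binding gives L := h(4, h(7, op(Y2, e), 7), op(op(Y2, e), op(Y2, e))).
Bind Y2 := false; substituting into the remaining equation gives: tup(M, one, one) = tup(h(h(4, h(7, op(false, e), 7), op(op(false, e), op(false, e))), false, 4), one, one). Substituting into the earlier bindings gives L := h(4, h(7, op(false, e), 7), op(op(false, e), op(false, e))), S := op(false, e).
Decompose tup/3: M = h(h(4, h(7, op(false, e), 7), op(op(false, e), op(false, e))), false, 4),  one = one,  one = one.
Bind M := h(h(4, h(7, op(false, e), 7), op(op(false, e), op(false, e))), false, 4); no other remaining equation mentions M.
Delete trivial equation one = one.
Delete trivial equation one = one.
MGU = { A -> 7, L -> h(4, h(7, op(false, e), 7), op(op(false, e), op(false, e))), V -> 7, S -> op(false, e), Y2 -> false, M -> h(h(4, h(7, op(false, e), 7), op(op(false, e), op(false, e))), false, 4) }, so M -> h(h(4, h(7, op(false, e), 7), op(op(false, e), op(false, e))), false, 4).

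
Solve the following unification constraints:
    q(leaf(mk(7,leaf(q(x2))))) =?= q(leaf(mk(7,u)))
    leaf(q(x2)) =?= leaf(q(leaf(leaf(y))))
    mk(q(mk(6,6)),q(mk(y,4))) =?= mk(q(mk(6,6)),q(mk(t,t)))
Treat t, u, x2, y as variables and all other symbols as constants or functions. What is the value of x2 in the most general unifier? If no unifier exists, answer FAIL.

Decompose q/1: leaf(mk(7,leaf(q(x2)))) =?= leaf(mk(7,u)).
Decompose leaf/1: mk(7,leaf(q(x2))) =?= mk(7,u).
Decompose mk/2: 7 =?= 7,  leaf(q(x2)) =?= u.
Delete trivial equation 7 =?= 7.
Bind u := leaf(q(x2)); no other remaining equation mentions u.
Decompose leaf/1: q(x2) =?= q(leaf(leaf(y))).
Decompose q/1: x2 =?= leaf(leaf(y)).
Bind x2 := leaf(leaf(y)); no other remaining equation mentions x2. Substituting into the earlier binding gives u := leaf(q(leaf(leaf(y)))).
Decompose mk/2: q(mk(6,6)) =?= q(mk(6,6)),  q(mk(y,4)) =?= q(mk(t,t)).
Delete trivial equation q(mk(6,6)) =?= q(mk(6,6)).
Decompose q/1: mk(y,4) =?= mk(t,t).
Decompose mk/2: y =?= t,  4 =?= t.
Bind y := t; no other remaining equation mentions y. Substituting into the earlier bindings gives u := leaf(q(leaf(leaf(t)))), x2 := leaf(leaf(t)).
Bind t := 4. Substituting into the earlier bindings gives u := leaf(q(leaf(leaf(4)))), x2 := leaf(leaf(4)), y := 4.
MGU = { u := leaf(q(leaf(leaf(4)))), x2 := leaf(leaf(4)), y := 4, t := 4 }, so x2 := leaf(leaf(4)).

leaf(leaf(4))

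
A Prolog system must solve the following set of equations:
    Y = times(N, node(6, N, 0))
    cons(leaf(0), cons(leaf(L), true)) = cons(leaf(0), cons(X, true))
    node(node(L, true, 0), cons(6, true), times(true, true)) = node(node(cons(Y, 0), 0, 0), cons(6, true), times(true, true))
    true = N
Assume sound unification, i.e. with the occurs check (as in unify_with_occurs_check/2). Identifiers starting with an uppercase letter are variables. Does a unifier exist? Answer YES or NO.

Bind Y := times(N, node(6, N, 0)); substituting into the one remaining equation that mentions Y gives: node(node(L, true, 0), cons(6, true), times(true, true)) = node(node(cons(times(N, node(6, N, 0)), 0), 0, 0), cons(6, true), times(true, true)).
Decompose cons/2: leaf(0) = leaf(0),  cons(leaf(L), true) = cons(X, true).
Delete trivial equation leaf(0) = leaf(0).
Decompose cons/2: leaf(L) = X,  true = true.
Bind X := leaf(L); no other remaining equation mentions X.
Delete trivial equation true = true.
Decompose node/3: node(L, true, 0) = node(cons(times(N, node(6, N, 0)), 0), 0, 0),  cons(6, true) = cons(6, true),  times(true, true) = times(true, true).
Decompose node/3: L = cons(times(N, node(6, N, 0)), 0),  true = 0,  0 = 0.
Bind L := cons(times(N, node(6, N, 0)), 0); no other remaining equation mentions L. Substituting into the earlier binding gives X := leaf(cons(times(N, node(6, N, 0)), 0)).
Clash: constants true and 0 differ; no unifier exists.

NO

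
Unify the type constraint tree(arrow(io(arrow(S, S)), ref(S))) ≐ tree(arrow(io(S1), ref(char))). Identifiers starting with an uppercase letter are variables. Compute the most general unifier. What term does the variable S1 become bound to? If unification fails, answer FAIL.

Decompose tree/1: arrow(io(arrow(S, S)), ref(S)) ≐ arrow(io(S1), ref(char)).
Decompose arrow/2: io(arrow(S, S)) ≐ io(S1),  ref(S) ≐ ref(char).
Decompose io/1: arrow(S, S) ≐ S1.
Bind S1 := arrow(S, S); no other remaining equation mentions S1.
Decompose ref/1: S ≐ char.
Bind S := char. Substituting into the earlier binding gives S1 := arrow(char, char).
MGU = { S1 := arrow(char, char), S := char }, so S1 := arrow(char, char).

arrow(char, char)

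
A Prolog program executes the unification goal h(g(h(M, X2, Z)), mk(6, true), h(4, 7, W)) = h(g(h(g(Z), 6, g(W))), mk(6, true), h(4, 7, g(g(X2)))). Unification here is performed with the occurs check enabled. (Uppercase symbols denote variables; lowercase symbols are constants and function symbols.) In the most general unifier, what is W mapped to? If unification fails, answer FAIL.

Decompose h/3: g(h(M, X2, Z)) = g(h(g(Z), 6, g(W))),  mk(6, true) = mk(6, true),  h(4, 7, W) = h(4, 7, g(g(X2))).
Decompose g/1: h(M, X2, Z) = h(g(Z), 6, g(W)).
Decompose h/3: M = g(Z),  X2 = 6,  Z = g(W).
Bind M := g(Z); no other remaining equation mentions M.
Bind X2 := 6; substituting into the one remaining equation that mentions X2 gives: h(4, 7, W) = h(4, 7, g(g(6))).
Bind Z := g(W); no other remaining equation mentions Z. Substituting into the earlier binding gives M := g(g(W)).
Delete trivial equation mk(6, true) = mk(6, true).
Decompose h/3: 4 = 4,  7 = 7,  W = g(g(6)).
Delete trivial equation 4 = 4.
Delete trivial equation 7 = 7.
Bind W := g(g(6)). Substituting into the earlier bindings gives M := g(g(g(g(6)))), Z := g(g(g(6))).
MGU = { M = g(g(g(g(6)))), X2 = 6, Z = g(g(g(6))), W = g(g(6)) }, so W = g(g(6)).

g(g(6))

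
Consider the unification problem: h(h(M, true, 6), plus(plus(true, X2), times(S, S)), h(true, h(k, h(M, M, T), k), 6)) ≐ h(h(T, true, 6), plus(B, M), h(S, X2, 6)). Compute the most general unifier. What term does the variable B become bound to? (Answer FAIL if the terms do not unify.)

plus(true, h(k, h(times(true, true), times(true, true), times(true, true)), k))

Decompose h/3: h(M, true, 6) ≐ h(T, true, 6),  plus(plus(true, X2), times(S, S)) ≐ plus(B, M),  h(true, h(k, h(M, M, T), k), 6) ≐ h(S, X2, 6).
Decompose h/3: M ≐ T,  true ≐ true,  6 ≐ 6.
Bind M := T; substituting into the 2 remaining equations that mention M gives: plus(plus(true, X2), times(S, S)) ≐ plus(B, T),  h(true, h(k, h(T, T, T), k), 6) ≐ h(S, X2, 6).
Delete trivial equation true ≐ true.
Delete trivial equation 6 ≐ 6.
Decompose plus/2: plus(true, X2) ≐ B,  times(S, S) ≐ T.
Bind B := plus(true, X2); no other remaining equation mentions B.
Bind T := times(S, S); substituting into the remaining equation gives: h(true, h(k, h(times(S, S), times(S, S), times(S, S)), k), 6) ≐ h(S, X2, 6). Substituting into the earlier binding gives M := times(S, S).
Decompose h/3: true ≐ S,  h(k, h(times(S, S), times(S, S), times(S, S)), k) ≐ X2,  6 ≐ 6.
Bind S := true; substituting into the one remaining equation that mentions S gives: h(k, h(times(true, true), times(true, true), times(true, true)), k) ≐ X2. Substituting into the earlier bindings gives M := times(true, true), T := times(true, true).
Bind X2 := h(k, h(times(true, true), times(true, true), times(true, true)), k); no other remaining equation mentions X2. Substituting into the earlier binding gives B := plus(true, h(k, h(times(true, true), times(true, true), times(true, true)), k)).
Delete trivial equation 6 ≐ 6.
MGU = { M := times(true, true), B := plus(true, h(k, h(times(true, true), times(true, true), times(true, true)), k)), T := times(true, true), S := true, X2 := h(k, h(times(true, true), times(true, true), times(true, true)), k) }, so B := plus(true, h(k, h(times(true, true), times(true, true), times(true, true)), k)).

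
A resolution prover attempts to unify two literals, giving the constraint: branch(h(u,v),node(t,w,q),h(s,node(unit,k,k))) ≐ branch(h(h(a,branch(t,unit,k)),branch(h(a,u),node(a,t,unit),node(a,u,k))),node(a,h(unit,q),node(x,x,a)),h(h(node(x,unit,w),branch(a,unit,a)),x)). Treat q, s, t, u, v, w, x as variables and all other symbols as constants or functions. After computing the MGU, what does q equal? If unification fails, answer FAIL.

node(node(unit,k,k),node(unit,k,k),a)

Decompose branch/3: h(u,v) ≐ h(h(a,branch(t,unit,k)),branch(h(a,u),node(a,t,unit),node(a,u,k))),  node(t,w,q) ≐ node(a,h(unit,q),node(x,x,a)),  h(s,node(unit,k,k)) ≐ h(h(node(x,unit,w),branch(a,unit,a)),x).
Decompose h/2: u ≐ h(a,branch(t,unit,k)),  v ≐ branch(h(a,u),node(a,t,unit),node(a,u,k)).
Bind u := h(a,branch(t,unit,k)); substituting into the one remaining equation that mentions u gives: v ≐ branch(h(a,h(a,branch(t,unit,k))),node(a,t,unit),node(a,h(a,branch(t,unit,k)),k)).
Bind v := branch(h(a,h(a,branch(t,unit,k))),node(a,t,unit),node(a,h(a,branch(t,unit,k)),k)); no other remaining equation mentions v.
Decompose node/3: t ≐ a,  w ≐ h(unit,q),  q ≐ node(x,x,a).
Bind t := a; no other remaining equation mentions t. Substituting into the earlier bindings gives u := h(a,branch(a,unit,k)), v := branch(h(a,h(a,branch(a,unit,k))),node(a,a,unit),node(a,h(a,branch(a,unit,k)),k)).
Bind w := h(unit,q); substituting into the one remaining equation that mentions w gives: h(s,node(unit,k,k)) ≐ h(h(node(x,unit,h(unit,q)),branch(a,unit,a)),x).
Bind q := node(x,x,a); substituting into the remaining equation gives: h(s,node(unit,k,k)) ≐ h(h(node(x,unit,h(unit,node(x,x,a))),branch(a,unit,a)),x). Substituting into the earlier binding gives w := h(unit,node(x,x,a)).
Decompose h/2: s ≐ h(node(x,unit,h(unit,node(x,x,a))),branch(a,unit,a)),  node(unit,k,k) ≐ x.
Bind s := h(node(x,unit,h(unit,node(x,x,a))),branch(a,unit,a)); no other remaining equation mentions s.
Bind x := node(unit,k,k). Substituting into the earlier bindings gives w := h(unit,node(node(unit,k,k),node(unit,k,k),a)), q := node(node(unit,k,k),node(unit,k,k),a), s := h(node(node(unit,k,k),unit,h(unit,node(node(unit,k,k),node(unit,k,k),a))),branch(a,unit,a)).
MGU = { u ↦ h(a,branch(a,unit,k)), v ↦ branch(h(a,h(a,branch(a,unit,k))),node(a,a,unit),node(a,h(a,branch(a,unit,k)),k)), t ↦ a, w ↦ h(unit,node(node(unit,k,k),node(unit,k,k),a)), q ↦ node(node(unit,k,k),node(unit,k,k),a), s ↦ h(node(node(unit,k,k),unit,h(unit,node(node(unit,k,k),node(unit,k,k),a))),branch(a,unit,a)), x ↦ node(unit,k,k) }, so q ↦ node(node(unit,k,k),node(unit,k,k),a).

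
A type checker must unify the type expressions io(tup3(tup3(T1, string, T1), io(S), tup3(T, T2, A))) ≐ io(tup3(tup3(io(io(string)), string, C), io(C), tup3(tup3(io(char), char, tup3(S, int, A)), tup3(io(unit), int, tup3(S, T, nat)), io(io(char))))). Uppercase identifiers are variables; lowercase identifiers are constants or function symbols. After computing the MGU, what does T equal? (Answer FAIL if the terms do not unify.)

Decompose io/1: tup3(tup3(T1, string, T1), io(S), tup3(T, T2, A)) ≐ tup3(tup3(io(io(string)), string, C), io(C), tup3(tup3(io(char), char, tup3(S, int, A)), tup3(io(unit), int, tup3(S, T, nat)), io(io(char)))).
Decompose tup3/3: tup3(T1, string, T1) ≐ tup3(io(io(string)), string, C),  io(S) ≐ io(C),  tup3(T, T2, A) ≐ tup3(tup3(io(char), char, tup3(S, int, A)), tup3(io(unit), int, tup3(S, T, nat)), io(io(char))).
Decompose tup3/3: T1 ≐ io(io(string)),  string ≐ string,  T1 ≐ C.
Bind T1 := io(io(string)); substituting into the one remaining equation that mentions T1 gives: io(io(string)) ≐ C.
Delete trivial equation string ≐ string.
Bind C := io(io(string)); substituting into the one remaining equation that mentions C gives: io(S) ≐ io(io(io(string))).
Decompose io/1: S ≐ io(io(string)).
Bind S := io(io(string)); substituting into the remaining equation gives: tup3(T, T2, A) ≐ tup3(tup3(io(char), char, tup3(io(io(string)), int, A)), tup3(io(unit), int, tup3(io(io(string)), T, nat)), io(io(char))).
Decompose tup3/3: T ≐ tup3(io(char), char, tup3(io(io(string)), int, A)),  T2 ≐ tup3(io(unit), int, tup3(io(io(string)), T, nat)),  A ≐ io(io(char)).
Bind T := tup3(io(char), char, tup3(io(io(string)), int, A)); substituting into the one remaining equation that mentions T gives: T2 ≐ tup3(io(unit), int, tup3(io(io(string)), tup3(io(char), char, tup3(io(io(string)), int, A)), nat)).
Bind T2 := tup3(io(unit), int, tup3(io(io(string)), tup3(io(char), char, tup3(io(io(string)), int, A)), nat)); no other remaining equation mentions T2.
Bind A := io(io(char)). Substituting into the earlier bindings gives T := tup3(io(char), char, tup3(io(io(string)), int, io(io(char)))), T2 := tup3(io(unit), int, tup3(io(io(string)), tup3(io(char), char, tup3(io(io(string)), int, io(io(char)))), nat)).
MGU = { T1 := io(io(string)), C := io(io(string)), S := io(io(string)), T := tup3(io(char), char, tup3(io(io(string)), int, io(io(char)))), T2 := tup3(io(unit), int, tup3(io(io(string)), tup3(io(char), char, tup3(io(io(string)), int, io(io(char)))), nat)), A := io(io(char)) }, so T := tup3(io(char), char, tup3(io(io(string)), int, io(io(char)))).

tup3(io(char), char, tup3(io(io(string)), int, io(io(char))))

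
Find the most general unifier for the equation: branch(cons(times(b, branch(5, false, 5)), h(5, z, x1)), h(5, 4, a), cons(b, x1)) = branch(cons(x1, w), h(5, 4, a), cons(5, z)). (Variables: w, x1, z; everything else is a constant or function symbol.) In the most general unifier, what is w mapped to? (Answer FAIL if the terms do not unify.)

Decompose branch/3: cons(times(b, branch(5, false, 5)), h(5, z, x1)) = cons(x1, w),  h(5, 4, a) = h(5, 4, a),  cons(b, x1) = cons(5, z).
Decompose cons/2: times(b, branch(5, false, 5)) = x1,  h(5, z, x1) = w.
Bind x1 := times(b, branch(5, false, 5)); substituting into the 2 remaining equations that mention x1 gives: h(5, z, times(b, branch(5, false, 5))) = w,  cons(b, times(b, branch(5, false, 5))) = cons(5, z).
Bind w := h(5, z, times(b, branch(5, false, 5))); no other remaining equation mentions w.
Delete trivial equation h(5, 4, a) = h(5, 4, a).
Decompose cons/2: b = 5,  times(b, branch(5, false, 5)) = z.
Clash: constants b and 5 differ; no unifier exists.

FAIL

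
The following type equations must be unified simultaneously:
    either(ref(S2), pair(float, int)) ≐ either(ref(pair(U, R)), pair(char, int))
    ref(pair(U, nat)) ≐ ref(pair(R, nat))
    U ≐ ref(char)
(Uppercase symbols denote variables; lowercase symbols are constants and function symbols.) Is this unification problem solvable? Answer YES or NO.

Decompose either/2: ref(S2) ≐ ref(pair(U, R)),  pair(float, int) ≐ pair(char, int).
Decompose ref/1: S2 ≐ pair(U, R).
Bind S2 := pair(U, R); no other remaining equation mentions S2.
Decompose pair/2: float ≐ char,  int ≐ int.
Clash: constants float and char differ; no unifier exists.

NO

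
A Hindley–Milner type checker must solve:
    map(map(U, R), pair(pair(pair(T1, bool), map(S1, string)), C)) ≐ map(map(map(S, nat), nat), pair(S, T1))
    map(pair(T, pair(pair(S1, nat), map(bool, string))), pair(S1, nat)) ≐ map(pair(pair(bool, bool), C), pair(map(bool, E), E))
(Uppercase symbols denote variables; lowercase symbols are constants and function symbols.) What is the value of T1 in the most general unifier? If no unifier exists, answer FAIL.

pair(pair(map(bool, nat), nat), map(bool, string))

Decompose map/2: map(U, R) ≐ map(map(S, nat), nat),  pair(pair(pair(T1, bool), map(S1, string)), C) ≐ pair(S, T1).
Decompose map/2: U ≐ map(S, nat),  R ≐ nat.
Bind U := map(S, nat); no other remaining equation mentions U.
Bind R := nat; no other remaining equation mentions R.
Decompose pair/2: pair(pair(T1, bool), map(S1, string)) ≐ S,  C ≐ T1.
Bind S := pair(pair(T1, bool), map(S1, string)); no other remaining equation mentions S. Substituting into the earlier binding gives U := map(pair(pair(T1, bool), map(S1, string)), nat).
Bind C := T1; substituting into the remaining equation gives: map(pair(T, pair(pair(S1, nat), map(bool, string))), pair(S1, nat)) ≐ map(pair(pair(bool, bool), T1), pair(map(bool, E), E)).
Decompose map/2: pair(T, pair(pair(S1, nat), map(bool, string))) ≐ pair(pair(bool, bool), T1),  pair(S1, nat) ≐ pair(map(bool, E), E).
Decompose pair/2: T ≐ pair(bool, bool),  pair(pair(S1, nat), map(bool, string)) ≐ T1.
Bind T := pair(bool, bool); no other remaining equation mentions T.
Bind T1 := pair(pair(S1, nat), map(bool, string)); no other remaining equation mentions T1. Substituting into the earlier bindings gives U := map(pair(pair(pair(pair(S1, nat), map(bool, string)), bool), map(S1, string)), nat), S := pair(pair(pair(pair(S1, nat), map(bool, string)), bool), map(S1, string)), C := pair(pair(S1, nat), map(bool, string)).
Decompose pair/2: S1 ≐ map(bool, E),  nat ≐ E.
Bind S1 := map(bool, E); no other remaining equation mentions S1. Substituting into the earlier bindings gives U := map(pair(pair(pair(pair(map(bool, E), nat), map(bool, string)), bool), map(map(bool, E), string)), nat), S := pair(pair(pair(pair(map(bool, E), nat), map(bool, string)), bool), map(map(bool, E), string)), C := pair(pair(map(bool, E), nat), map(bool, string)), T1 := pair(pair(map(bool, E), nat), map(bool, string)).
Bind E := nat. Substituting into the earlier bindings gives U := map(pair(pair(pair(pair(map(bool, nat), nat), map(bool, string)), bool), map(map(bool, nat), string)), nat), S := pair(pair(pair(pair(map(bool, nat), nat), map(bool, string)), bool), map(map(bool, nat), string)), C := pair(pair(map(bool, nat), nat), map(bool, string)), T1 := pair(pair(map(bool, nat), nat), map(bool, string)), S1 := map(bool, nat).
MGU = { U -> map(pair(pair(pair(pair(map(bool, nat), nat), map(bool, string)), bool), map(map(bool, nat), string)), nat), R -> nat, S -> pair(pair(pair(pair(map(bool, nat), nat), map(bool, string)), bool), map(map(bool, nat), string)), C -> pair(pair(map(bool, nat), nat), map(bool, string)), T -> pair(bool, bool), T1 -> pair(pair(map(bool, nat), nat), map(bool, string)), S1 -> map(bool, nat), E -> nat }, so T1 -> pair(pair(map(bool, nat), nat), map(bool, string)).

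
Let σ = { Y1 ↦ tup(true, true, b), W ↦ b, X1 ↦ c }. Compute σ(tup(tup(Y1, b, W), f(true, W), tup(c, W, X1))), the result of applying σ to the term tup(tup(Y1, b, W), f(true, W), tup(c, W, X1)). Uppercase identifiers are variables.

tup(tup(tup(true, true, b), b, b), f(true, b), tup(c, b, c))

Replace each occurrence of Y1 with tup(true, true, b).
Replace each occurrence of W with b.
Replace each occurrence of X1 with c.
Result: tup(tup(tup(true, true, b), b, b), f(true, b), tup(c, b, c)).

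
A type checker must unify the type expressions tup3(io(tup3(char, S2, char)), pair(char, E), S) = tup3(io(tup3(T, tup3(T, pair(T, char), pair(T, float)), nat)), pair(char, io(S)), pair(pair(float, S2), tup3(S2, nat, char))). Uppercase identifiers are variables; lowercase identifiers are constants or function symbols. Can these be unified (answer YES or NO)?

NO

Decompose tup3/3: io(tup3(char, S2, char)) = io(tup3(T, tup3(T, pair(T, char), pair(T, float)), nat)),  pair(char, E) = pair(char, io(S)),  S = pair(pair(float, S2), tup3(S2, nat, char)).
Decompose io/1: tup3(char, S2, char) = tup3(T, tup3(T, pair(T, char), pair(T, float)), nat).
Decompose tup3/3: char = T,  S2 = tup3(T, pair(T, char), pair(T, float)),  char = nat.
Bind T := char; substituting into the one remaining equation that mentions T gives: S2 = tup3(char, pair(char, char), pair(char, float)).
Bind S2 := tup3(char, pair(char, char), pair(char, float)); substituting into the one remaining equation that mentions S2 gives: S = pair(pair(float, tup3(char, pair(char, char), pair(char, float))), tup3(tup3(char, pair(char, char), pair(char, float)), nat, char)).
Clash: constants char and nat differ; no unifier exists.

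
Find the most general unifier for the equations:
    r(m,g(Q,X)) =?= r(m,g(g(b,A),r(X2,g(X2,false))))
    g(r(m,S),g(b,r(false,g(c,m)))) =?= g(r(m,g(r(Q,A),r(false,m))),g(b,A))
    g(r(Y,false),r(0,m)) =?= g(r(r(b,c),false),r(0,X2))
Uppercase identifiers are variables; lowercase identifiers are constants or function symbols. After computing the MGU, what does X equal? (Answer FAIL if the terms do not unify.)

Decompose r/2: m =?= m,  g(Q,X) =?= g(g(b,A),r(X2,g(X2,false))).
Delete trivial equation m =?= m.
Decompose g/2: Q =?= g(b,A),  X =?= r(X2,g(X2,false)).
Bind Q := g(b,A); substituting into the one remaining equation that mentions Q gives: g(r(m,S),g(b,r(false,g(c,m)))) =?= g(r(m,g(r(g(b,A),A),r(false,m))),g(b,A)).
Bind X := r(X2,g(X2,false)); no other remaining equation mentions X.
Decompose g/2: r(m,S) =?= r(m,g(r(g(b,A),A),r(false,m))),  g(b,r(false,g(c,m))) =?= g(b,A).
Decompose r/2: m =?= m,  S =?= g(r(g(b,A),A),r(false,m)).
Delete trivial equation m =?= m.
Bind S := g(r(g(b,A),A),r(false,m)); no other remaining equation mentions S.
Decompose g/2: b =?= b,  r(false,g(c,m)) =?= A.
Delete trivial equation b =?= b.
Bind A := r(false,g(c,m)); no other remaining equation mentions A. Substituting into the earlier bindings gives Q := g(b,r(false,g(c,m))), S := g(r(g(b,r(false,g(c,m))),r(false,g(c,m))),r(false,m)).
Decompose g/2: r(Y,false) =?= r(r(b,c),false),  r(0,m) =?= r(0,X2).
Decompose r/2: Y =?= r(b,c),  false =?= false.
Bind Y := r(b,c); no other remaining equation mentions Y.
Delete trivial equation false =?= false.
Decompose r/2: 0 =?= 0,  m =?= X2.
Delete trivial equation 0 =?= 0.
Bind X2 := m. Substituting into the earlier binding gives X := r(m,g(m,false)).
MGU = { Q ↦ g(b,r(false,g(c,m))), X ↦ r(m,g(m,false)), S ↦ g(r(g(b,r(false,g(c,m))),r(false,g(c,m))),r(false,m)), A ↦ r(false,g(c,m)), Y ↦ r(b,c), X2 ↦ m }, so X ↦ r(m,g(m,false)).

r(m,g(m,false))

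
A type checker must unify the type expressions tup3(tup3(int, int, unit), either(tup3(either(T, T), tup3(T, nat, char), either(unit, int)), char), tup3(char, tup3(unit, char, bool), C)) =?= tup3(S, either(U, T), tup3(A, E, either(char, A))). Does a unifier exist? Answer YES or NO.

Decompose tup3/3: tup3(int, int, unit) =?= S,  either(tup3(either(T, T), tup3(T, nat, char), either(unit, int)), char) =?= either(U, T),  tup3(char, tup3(unit, char, bool), C) =?= tup3(A, E, either(char, A)).
Bind S := tup3(int, int, unit); no other remaining equation mentions S.
Decompose either/2: tup3(either(T, T), tup3(T, nat, char), either(unit, int)) =?= U,  char =?= T.
Bind U := tup3(either(T, T), tup3(T, nat, char), either(unit, int)); no other remaining equation mentions U.
Bind T := char; no other remaining equation mentions T. Substituting into the earlier binding gives U := tup3(either(char, char), tup3(char, nat, char), either(unit, int)).
Decompose tup3/3: char =?= A,  tup3(unit, char, bool) =?= E,  C =?= either(char, A).
Bind A := char; substituting into the one remaining equation that mentions A gives: C =?= either(char, char).
Bind E := tup3(unit, char, bool); no other remaining equation mentions E.
Bind C := either(char, char).
No equations remain and no clash or occurs-check failure arose, so a unifier exists.

YES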